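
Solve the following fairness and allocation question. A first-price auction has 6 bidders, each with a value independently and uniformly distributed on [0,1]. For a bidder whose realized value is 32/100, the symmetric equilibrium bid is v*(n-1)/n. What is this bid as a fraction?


Step 1: The symmetric BNE bidding function is b(v) = v * (n-1) / n
Step 2: Substitute v = 8/25 and n = 6
Step 3: b = 8/25 * 5/6
Step 4: b = 4/15

4/15


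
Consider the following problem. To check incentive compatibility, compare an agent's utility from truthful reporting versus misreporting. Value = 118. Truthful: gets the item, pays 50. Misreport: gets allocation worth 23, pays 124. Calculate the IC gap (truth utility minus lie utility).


Step 1: U(truth) = value - payment = 118 - 50 = 68
Step 2: U(lie) = allocation - payment = 23 - 124 = -101
Step 3: IC gap = 68 - (-101) = 169

169


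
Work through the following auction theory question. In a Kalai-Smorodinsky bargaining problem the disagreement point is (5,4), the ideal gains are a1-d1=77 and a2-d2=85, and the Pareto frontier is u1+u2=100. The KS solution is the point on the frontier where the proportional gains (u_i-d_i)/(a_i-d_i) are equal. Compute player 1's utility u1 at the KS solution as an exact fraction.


Step 1: At the KS point, (u1-d1)/r1 = (u2-d2)/r2 = t and u1+u2 = 100
Step 2: u1 = d1 + r1*t and u2 = d2 + r2*t, so (d1 + r1*t) + (d2 + r2*t) = 100
Step 3: t = (100 - 5 - 4)/(77 + 85) = 91/162
Step 4: u1 = d1 + r1*t = 5 + 77 * 91/162 = 7817/162
Step 5: (Check: u2 = d2 + r2*t = 8383/162; u1+u2 = 7817/162 + 8383/162 = 100, on the frontier.)

7817/162


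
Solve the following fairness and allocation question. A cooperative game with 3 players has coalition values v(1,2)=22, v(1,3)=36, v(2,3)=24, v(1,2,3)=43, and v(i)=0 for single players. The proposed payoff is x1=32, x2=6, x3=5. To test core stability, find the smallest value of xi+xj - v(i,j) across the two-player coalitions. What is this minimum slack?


Step 1: Slack for coalition (1,2): x1+x2 - v12 = 38 - 22 = 16
Step 2: Slack for coalition (1,3): x1+x3 - v13 = 37 - 36 = 1
Step 3: Slack for coalition (2,3): x2+x3 - v23 = 11 - 24 = -13
Step 4: Minimum slack = min(16, 1, -13) = -13, attained by (2,3); coalition (2,3) can block (slack < 0), so the allocation is not in the core

-13


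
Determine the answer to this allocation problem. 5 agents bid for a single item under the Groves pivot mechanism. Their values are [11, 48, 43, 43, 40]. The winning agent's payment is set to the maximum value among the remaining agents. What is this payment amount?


Step 1: The efficient winner is agent 1 with value 48
Step 2: Other agents' values: [11, 43, 43, 40]
Step 3: Pivot payment = max(others) = 43
Step 4: The winner pays 43

43


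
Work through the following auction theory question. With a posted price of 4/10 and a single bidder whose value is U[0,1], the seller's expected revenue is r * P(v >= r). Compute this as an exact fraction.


Step 1: Posted price r = 2/5, value support [0,1]
Step 2: P(v >= r) = (1 - 2/5)/1 = 3/5
Step 3: Expected revenue = r * P(v >= r) = 2/5 * 3/5
Step 4: Revenue = 6/25

6/25


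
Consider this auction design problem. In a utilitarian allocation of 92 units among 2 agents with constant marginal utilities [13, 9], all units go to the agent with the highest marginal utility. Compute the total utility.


Step 1: The marginal utilities are [13, 9]
Step 2: The highest marginal utility is 13
Step 3: All 92 units go to that agent
Step 4: Total utility = 13 * 92 = 1196

1196


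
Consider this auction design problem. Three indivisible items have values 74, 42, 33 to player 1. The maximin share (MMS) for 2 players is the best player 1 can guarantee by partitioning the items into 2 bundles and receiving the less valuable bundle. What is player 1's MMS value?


Step 1: Item values = 74, 42, 33
Step 2: Enumerate all 2-bundle partitions and take the smaller bundle:
  Partition 1: {74} vs {42,33} -> bundles 74, 75; min = 74
  Partition 2: {42} vs {74,33} -> bundles 42, 107; min = 42
  Partition 3: {33} vs {74,42} -> bundles 33, 116; min = 33
Step 3: MMS = max(74, 42, 33) = 74

74


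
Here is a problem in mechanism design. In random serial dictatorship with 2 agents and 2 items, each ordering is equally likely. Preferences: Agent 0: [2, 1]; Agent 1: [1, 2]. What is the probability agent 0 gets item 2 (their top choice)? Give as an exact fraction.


Step 1: Agent 0 wants item 2
Step 2: There are 2 possible orderings of agents
Step 3: In 2 orderings, agent 0 gets item 2
Step 4: Probability = 2/2 = 1

1


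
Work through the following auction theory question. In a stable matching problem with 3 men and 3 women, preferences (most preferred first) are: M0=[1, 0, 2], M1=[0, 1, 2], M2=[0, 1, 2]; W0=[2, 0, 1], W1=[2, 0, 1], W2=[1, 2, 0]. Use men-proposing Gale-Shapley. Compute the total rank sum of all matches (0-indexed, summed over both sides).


Step 1: Run Gale-Shapley (men propose, women hold best offer):
  M0 proposes to W1; she accepts
  M1 proposes to W0; she accepts
  M2 proposes to W0; she switches from M1
  M1 proposes to W1; rejected
  M1 proposes to W2; she accepts
Step 2: Final matching: W0-M2, W1-M0, W2-M1
Step 3: 0-indexed ranks (man's rank of his match, then woman's): 0 + 0 + 0 + 1 + 2 + 0
Step 4: Total rank sum = 3

3


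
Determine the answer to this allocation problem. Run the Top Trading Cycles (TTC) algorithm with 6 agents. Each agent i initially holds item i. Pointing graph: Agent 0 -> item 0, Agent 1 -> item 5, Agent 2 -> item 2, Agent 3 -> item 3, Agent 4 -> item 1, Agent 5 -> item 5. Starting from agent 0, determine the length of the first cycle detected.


Step 1: Trace the pointer graph from agent 0: 0 -> 0
Step 2: A cycle is detected when we revisit agent 0
Step 3: The cycle is: 0 -> 0
Step 4: Cycle length = 1

1


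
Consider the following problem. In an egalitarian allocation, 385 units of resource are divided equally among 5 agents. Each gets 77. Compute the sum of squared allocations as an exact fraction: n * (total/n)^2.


Step 1: Each agent's share = 385/5 = 77
Step 2: Square of each share = (77)^2 = 5929
Step 3: Sum of squares = 5 * 5929 = 29645

29645


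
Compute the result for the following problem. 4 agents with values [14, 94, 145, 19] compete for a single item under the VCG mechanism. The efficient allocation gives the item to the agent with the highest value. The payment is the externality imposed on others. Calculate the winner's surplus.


Step 1: The winner is the agent with the highest value: agent 2 with value 145
Step 2: Values of other agents: [14, 94, 19]
Step 3: VCG payment = max of others' values = 94
Step 4: Surplus = 145 - 94 = 51

51


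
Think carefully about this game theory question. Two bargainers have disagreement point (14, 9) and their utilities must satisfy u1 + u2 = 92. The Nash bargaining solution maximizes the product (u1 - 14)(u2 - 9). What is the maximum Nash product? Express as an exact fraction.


Step 1: The Nash solution splits surplus symmetrically above the disagreement point
Step 2: u1 = (total + d1 - d2)/2 = (92 + 14 - 9)/2 = 97/2
Step 3: u2 = (total - d1 + d2)/2 = (92 - 14 + 9)/2 = 87/2
Step 4: Nash product = (97/2 - 14) * (87/2 - 9)
Step 5: = 69/2 * 69/2 = 4761/4

4761/4


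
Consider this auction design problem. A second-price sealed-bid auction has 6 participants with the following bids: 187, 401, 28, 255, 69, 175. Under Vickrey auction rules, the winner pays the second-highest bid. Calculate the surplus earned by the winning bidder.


Step 1: Sort bids in descending order: 401, 255, 187, 175, 69, 28
Step 2: The winning bid is the highest: 401
Step 3: The payment equals the second-highest bid: 255
Step 4: Surplus = winner's bid - payment = 401 - 255 = 146

146


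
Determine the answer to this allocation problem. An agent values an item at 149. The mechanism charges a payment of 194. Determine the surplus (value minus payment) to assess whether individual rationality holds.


Step 1: Surplus = value - payment = 149 - 194 = -45
Step 2: IR is violated (surplus < 0)

-45


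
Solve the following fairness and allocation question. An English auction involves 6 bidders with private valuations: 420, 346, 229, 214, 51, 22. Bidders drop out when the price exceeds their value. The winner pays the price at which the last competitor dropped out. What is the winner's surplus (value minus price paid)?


Step 1: Identify the highest value: 420
Step 2: Identify the second-highest value: 346
Step 3: The final price = second-highest value = 346
Step 4: Surplus = 420 - 346 = 74

74


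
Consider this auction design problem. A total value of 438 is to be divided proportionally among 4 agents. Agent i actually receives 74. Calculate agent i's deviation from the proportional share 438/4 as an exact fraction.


Step 1: Proportional share = 438/4 = 219/2
Step 2: Agent's actual allocation = 74
Step 3: Excess = 74 - 219/2 = -71/2

-71/2


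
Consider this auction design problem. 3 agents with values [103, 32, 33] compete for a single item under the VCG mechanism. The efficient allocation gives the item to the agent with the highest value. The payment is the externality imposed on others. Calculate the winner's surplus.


Step 1: The winner is the agent with the highest value: agent 0 with value 103
Step 2: Values of other agents: [32, 33]
Step 3: VCG payment = max of others' values = 33
Step 4: Surplus = 103 - 33 = 70

70


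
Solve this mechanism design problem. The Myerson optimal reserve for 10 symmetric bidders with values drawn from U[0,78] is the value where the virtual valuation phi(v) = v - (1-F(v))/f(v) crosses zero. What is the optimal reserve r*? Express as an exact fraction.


Step 1: For U[0,78], F(v) = v/78 and f(v) = 1/78
Step 2: phi(v) = v - (1 - v/78)/(1/78) = v - (78 - v) = 2v - 78
Step 3: Set phi(r*) = 0: 2r* - 78 = 0
Step 4: r* = 78/2 = 39 (the number of bidders n = 10 does not enter)

39


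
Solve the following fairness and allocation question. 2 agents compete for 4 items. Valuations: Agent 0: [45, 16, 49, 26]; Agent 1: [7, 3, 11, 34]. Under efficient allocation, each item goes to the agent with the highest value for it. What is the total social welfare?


Step 1: For each item, find the maximum value among all agents.
Step 2: Item 0 -> Agent 0 (value 45)
Step 3: Item 1 -> Agent 0 (value 16)
Step 4: Item 2 -> Agent 0 (value 49)
Step 5: Item 3 -> Agent 1 (value 34)
Step 6: Total welfare = 45 + 16 + 49 + 34 = 144

144


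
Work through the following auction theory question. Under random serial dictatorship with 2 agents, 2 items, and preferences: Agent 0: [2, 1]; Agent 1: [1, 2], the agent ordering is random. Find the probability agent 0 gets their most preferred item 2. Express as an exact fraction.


Step 1: Agent 0 wants item 2
Step 2: There are 2 possible orderings of agents
Step 3: In 2 orderings, agent 0 gets item 2
Step 4: Probability = 2/2 = 1

1


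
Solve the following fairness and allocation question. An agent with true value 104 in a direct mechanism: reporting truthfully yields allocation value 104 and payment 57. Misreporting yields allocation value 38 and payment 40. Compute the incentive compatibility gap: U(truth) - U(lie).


Step 1: U(truth) = value - payment = 104 - 57 = 47
Step 2: U(lie) = allocation - payment = 38 - 40 = -2
Step 3: IC gap = 47 - (-2) = 49

49


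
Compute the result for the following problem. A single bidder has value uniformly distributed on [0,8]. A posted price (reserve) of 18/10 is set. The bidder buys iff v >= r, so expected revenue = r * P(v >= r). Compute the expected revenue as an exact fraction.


Step 1: Posted price r = 9/5, value support [0,8]
Step 2: P(v >= r) = (8 - 9/5)/8 = 31/40
Step 3: Expected revenue = r * P(v >= r) = 9/5 * 31/40
Step 4: Revenue = 279/200

279/200


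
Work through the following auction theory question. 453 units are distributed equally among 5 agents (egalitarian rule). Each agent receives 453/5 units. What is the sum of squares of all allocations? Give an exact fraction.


Step 1: Each agent's share = 453/5
Step 2: Square of each share = (453/5)^2 = 205209/25
Step 3: Sum of squares = 5 * 205209/25 = 205209/5

205209/5


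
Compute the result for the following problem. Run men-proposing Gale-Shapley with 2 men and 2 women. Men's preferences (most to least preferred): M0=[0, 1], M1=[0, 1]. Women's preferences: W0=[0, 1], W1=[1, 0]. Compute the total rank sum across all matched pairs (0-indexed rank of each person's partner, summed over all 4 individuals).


Step 1: Run Gale-Shapley (men propose, women hold best offer):
  M0 proposes to W0; she accepts
  M1 proposes to W0; rejected
  M1 proposes to W1; she accepts
Step 2: Final matching: W0-M0, W1-M1
Step 3: 0-indexed ranks (man's rank of his match, then woman's): 0 + 0 + 1 + 0
Step 4: Total rank sum = 1

1


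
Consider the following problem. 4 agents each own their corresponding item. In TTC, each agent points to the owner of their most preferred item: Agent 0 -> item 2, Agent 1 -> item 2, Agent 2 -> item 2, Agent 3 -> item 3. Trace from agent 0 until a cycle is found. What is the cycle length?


Step 1: Trace the pointer graph from agent 0: 0 -> 2 -> 2
Step 2: A cycle is detected when we revisit agent 2
Step 3: The cycle is: 2 -> 2
Step 4: Cycle length = 1

1


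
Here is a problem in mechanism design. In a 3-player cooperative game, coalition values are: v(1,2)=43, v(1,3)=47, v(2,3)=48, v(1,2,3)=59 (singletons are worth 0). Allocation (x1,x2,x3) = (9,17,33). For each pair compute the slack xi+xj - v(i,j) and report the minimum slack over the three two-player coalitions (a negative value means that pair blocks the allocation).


Step 1: Slack for coalition (1,2): x1+x2 - v12 = 26 - 43 = -17
Step 2: Slack for coalition (1,3): x1+x3 - v13 = 42 - 47 = -5
Step 3: Slack for coalition (2,3): x2+x3 - v23 = 50 - 48 = 2
Step 4: Minimum slack = min(-17, -5, 2) = -17, attained by (1,2); coalition (1,2) can block (slack < 0), so the allocation is not in the core

-17


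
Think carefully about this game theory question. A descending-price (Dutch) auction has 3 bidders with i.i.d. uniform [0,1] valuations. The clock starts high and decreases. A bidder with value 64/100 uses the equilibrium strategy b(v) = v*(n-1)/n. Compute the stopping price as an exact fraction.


Step 1: Dutch auctions are strategically equivalent to first-price auctions
Step 2: The equilibrium bid is b(v) = v*(n-1)/n
Step 3: b = 16/25 * 2/3
Step 4: b = 32/75

32/75


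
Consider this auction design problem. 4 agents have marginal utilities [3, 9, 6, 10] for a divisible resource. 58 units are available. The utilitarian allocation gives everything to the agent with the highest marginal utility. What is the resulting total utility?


Step 1: The marginal utilities are [3, 9, 6, 10]
Step 2: The highest marginal utility is 10
Step 3: All 58 units go to that agent
Step 4: Total utility = 10 * 58 = 580

580


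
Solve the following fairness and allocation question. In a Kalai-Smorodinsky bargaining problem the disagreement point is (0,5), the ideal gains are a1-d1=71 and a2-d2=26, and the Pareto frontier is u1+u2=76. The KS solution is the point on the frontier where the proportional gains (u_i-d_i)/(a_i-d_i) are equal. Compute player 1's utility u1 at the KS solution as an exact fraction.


Step 1: At the KS point, (u1-d1)/r1 = (u2-d2)/r2 = t and u1+u2 = 76
Step 2: u1 = d1 + r1*t and u2 = d2 + r2*t, so (d1 + r1*t) + (d2 + r2*t) = 76
Step 3: t = (76 - 0 - 5)/(71 + 26) = 71/97
Step 4: u1 = d1 + r1*t = 0 + 71 * 71/97 = 5041/97
Step 5: (Check: u2 = d2 + r2*t = 2331/97; u1+u2 = 5041/97 + 2331/97 = 76, on the frontier.)

5041/97


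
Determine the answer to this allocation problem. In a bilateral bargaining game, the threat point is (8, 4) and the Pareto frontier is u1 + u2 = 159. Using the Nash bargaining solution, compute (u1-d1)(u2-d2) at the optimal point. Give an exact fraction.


Step 1: The Nash solution splits surplus symmetrically above the disagreement point
Step 2: u1 = (total + d1 - d2)/2 = (159 + 8 - 4)/2 = 163/2
Step 3: u2 = (total - d1 + d2)/2 = (159 - 8 + 4)/2 = 155/2
Step 4: Nash product = (163/2 - 8) * (155/2 - 4)
Step 5: = 147/2 * 147/2 = 21609/4

21609/4


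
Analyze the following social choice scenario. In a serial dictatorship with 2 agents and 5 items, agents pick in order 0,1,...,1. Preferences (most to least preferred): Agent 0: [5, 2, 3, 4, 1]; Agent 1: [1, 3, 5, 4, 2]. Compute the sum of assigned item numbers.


Step 1: Agent 0 picks item 5
Step 2: Agent 1 picks item 1
Step 3: Sum = 5 + 1 = 6

6


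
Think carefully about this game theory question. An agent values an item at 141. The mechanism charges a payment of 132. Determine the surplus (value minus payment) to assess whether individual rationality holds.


Step 1: Surplus = value - payment = 141 - 132 = 9
Step 2: IR is satisfied (surplus >= 0)

9


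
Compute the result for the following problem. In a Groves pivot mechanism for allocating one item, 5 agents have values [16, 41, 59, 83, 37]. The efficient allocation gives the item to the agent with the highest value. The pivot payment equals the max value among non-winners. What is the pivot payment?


Step 1: The efficient winner is agent 3 with value 83
Step 2: Other agents' values: [16, 41, 59, 37]
Step 3: Pivot payment = max(others) = 59
Step 4: The winner pays 59

59


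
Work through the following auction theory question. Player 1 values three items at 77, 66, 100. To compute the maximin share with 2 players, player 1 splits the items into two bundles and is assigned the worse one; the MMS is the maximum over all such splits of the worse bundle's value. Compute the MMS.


Step 1: Item values = 77, 66, 100
Step 2: Enumerate all 2-bundle partitions and take the smaller bundle:
  Partition 1: {77} vs {66,100} -> bundles 77, 166; min = 77
  Partition 2: {66} vs {77,100} -> bundles 66, 177; min = 66
  Partition 3: {100} vs {77,66} -> bundles 100, 143; min = 100
Step 3: MMS = max(77, 66, 100) = 100

100


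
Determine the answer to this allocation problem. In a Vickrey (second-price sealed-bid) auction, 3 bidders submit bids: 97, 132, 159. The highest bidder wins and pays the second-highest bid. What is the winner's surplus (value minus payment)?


Step 1: Sort bids in descending order: 159, 132, 97
Step 2: The winning bid is the highest: 159
Step 3: The payment equals the second-highest bid: 132
Step 4: Surplus = winner's bid - payment = 159 - 132 = 27

27


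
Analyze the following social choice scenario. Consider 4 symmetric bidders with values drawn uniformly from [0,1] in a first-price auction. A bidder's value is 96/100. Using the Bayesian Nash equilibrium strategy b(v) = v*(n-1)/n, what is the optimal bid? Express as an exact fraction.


Step 1: The symmetric BNE bidding function is b(v) = v * (n-1) / n
Step 2: Substitute v = 24/25 and n = 4
Step 3: b = 24/25 * 3/4
Step 4: b = 18/25

18/25


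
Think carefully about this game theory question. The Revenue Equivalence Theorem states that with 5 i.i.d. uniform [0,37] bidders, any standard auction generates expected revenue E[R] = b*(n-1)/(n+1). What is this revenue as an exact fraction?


Step 1: By Revenue Equivalence, expected revenue = b*(n-1)/(n+1)
Step 2: Substituting n = 5, b = 37
Step 3: Revenue = 37*(5-1)/(5+1) = 37*4/6
Step 4: Revenue = 148/6 = 74/3

74/3


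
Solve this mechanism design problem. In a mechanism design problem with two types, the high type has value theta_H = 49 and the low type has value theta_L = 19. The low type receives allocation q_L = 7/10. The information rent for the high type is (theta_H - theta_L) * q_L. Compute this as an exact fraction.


Step 1: theta_H - theta_L = 49 - 19 = 30
Step 2: Information rent = (theta_H - theta_L) * q_L
Step 3: = 30 * 7/10
Step 4: = 21

21


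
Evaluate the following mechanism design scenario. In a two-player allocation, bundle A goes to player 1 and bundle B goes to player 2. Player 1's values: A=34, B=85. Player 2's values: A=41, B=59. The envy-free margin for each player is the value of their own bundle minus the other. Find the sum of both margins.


Step 1: Player 1's margin = v1(A) - v1(B) = 34 - 85 = -51
Step 2: Player 2's margin = v2(B) - v2(A) = 59 - 41 = 18
Step 3: Total margin = -51 + 18 = -33

-33


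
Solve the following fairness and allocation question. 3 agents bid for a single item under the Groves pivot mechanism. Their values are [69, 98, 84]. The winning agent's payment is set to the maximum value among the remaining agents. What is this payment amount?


Step 1: The efficient winner is agent 1 with value 98
Step 2: Other agents' values: [69, 84]
Step 3: Pivot payment = max(others) = 84
Step 4: The winner pays 84

84


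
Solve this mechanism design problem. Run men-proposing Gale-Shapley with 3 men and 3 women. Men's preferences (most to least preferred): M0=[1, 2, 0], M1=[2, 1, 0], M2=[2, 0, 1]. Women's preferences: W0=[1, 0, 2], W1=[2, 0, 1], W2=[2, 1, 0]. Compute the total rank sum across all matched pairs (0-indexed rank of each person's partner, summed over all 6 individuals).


Step 1: Run Gale-Shapley (men propose, women hold best offer):
  M0 proposes to W1; she accepts
  M1 proposes to W2; she accepts
  M2 proposes to W2; she switches from M1
  M1 proposes to W1; rejected
  M1 proposes to W0; she accepts
Step 2: Final matching: W0-M1, W1-M0, W2-M2
Step 3: 0-indexed ranks (man's rank of his match, then woman's): 2 + 0 + 0 + 1 + 0 + 0
Step 4: Total rank sum = 3

3


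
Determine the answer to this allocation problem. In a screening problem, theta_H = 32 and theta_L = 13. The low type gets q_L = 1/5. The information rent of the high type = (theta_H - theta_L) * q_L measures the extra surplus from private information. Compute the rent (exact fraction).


Step 1: theta_H - theta_L = 32 - 13 = 19
Step 2: Information rent = (theta_H - theta_L) * q_L
Step 3: = 19 * 1/5
Step 4: = 19/5

19/5


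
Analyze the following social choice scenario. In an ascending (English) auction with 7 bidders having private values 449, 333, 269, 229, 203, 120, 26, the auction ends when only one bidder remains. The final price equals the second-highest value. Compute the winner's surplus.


Step 1: Identify the highest value: 449
Step 2: Identify the second-highest value: 333
Step 3: The final price = second-highest value = 333
Step 4: Surplus = 449 - 333 = 116

116


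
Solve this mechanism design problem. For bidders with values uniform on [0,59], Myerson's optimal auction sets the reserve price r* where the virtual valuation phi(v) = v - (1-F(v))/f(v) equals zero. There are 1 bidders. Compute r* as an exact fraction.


Step 1: For U[0,59], F(v) = v/59 and f(v) = 1/59
Step 2: phi(v) = v - (1 - v/59)/(1/59) = v - (59 - v) = 2v - 59
Step 3: Set phi(r*) = 0: 2r* - 59 = 0
Step 4: r* = 59/2 (the number of bidders n = 1 does not enter)

59/2


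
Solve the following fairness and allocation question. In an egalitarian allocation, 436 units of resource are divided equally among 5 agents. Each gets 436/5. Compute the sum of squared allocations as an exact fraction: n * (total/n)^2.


Step 1: Each agent's share = 436/5
Step 2: Square of each share = (436/5)^2 = 190096/25
Step 3: Sum of squares = 5 * 190096/25 = 190096/5

190096/5


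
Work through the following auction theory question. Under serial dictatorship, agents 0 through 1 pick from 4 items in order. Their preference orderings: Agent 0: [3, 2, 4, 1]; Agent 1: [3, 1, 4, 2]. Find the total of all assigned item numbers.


Step 1: Agent 0 picks item 3
Step 2: Agent 1 picks item 1
Step 3: Sum = 3 + 1 = 4

4


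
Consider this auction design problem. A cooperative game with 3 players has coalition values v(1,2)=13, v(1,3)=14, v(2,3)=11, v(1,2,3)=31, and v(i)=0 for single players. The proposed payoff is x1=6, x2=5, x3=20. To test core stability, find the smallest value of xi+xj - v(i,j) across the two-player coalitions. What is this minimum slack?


Step 1: Slack for coalition (1,2): x1+x2 - v12 = 11 - 13 = -2
Step 2: Slack for coalition (1,3): x1+x3 - v13 = 26 - 14 = 12
Step 3: Slack for coalition (2,3): x2+x3 - v23 = 25 - 11 = 14
Step 4: Minimum slack = min(-2, 12, 14) = -2, attained by (1,2); coalition (1,2) can block (slack < 0), so the allocation is not in the core

-2


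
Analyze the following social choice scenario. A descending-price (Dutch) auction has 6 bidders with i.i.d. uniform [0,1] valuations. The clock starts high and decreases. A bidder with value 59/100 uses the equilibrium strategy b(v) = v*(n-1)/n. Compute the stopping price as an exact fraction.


Step 1: Dutch auctions are strategically equivalent to first-price auctions
Step 2: The equilibrium bid is b(v) = v*(n-1)/n
Step 3: b = 59/100 * 5/6
Step 4: b = 59/120

59/120


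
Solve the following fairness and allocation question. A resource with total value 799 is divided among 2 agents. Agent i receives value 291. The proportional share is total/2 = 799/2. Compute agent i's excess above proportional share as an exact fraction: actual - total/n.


Step 1: Proportional share = 799/2
Step 2: Agent's actual allocation = 291
Step 3: Excess = 291 - 799/2 = -217/2

-217/2


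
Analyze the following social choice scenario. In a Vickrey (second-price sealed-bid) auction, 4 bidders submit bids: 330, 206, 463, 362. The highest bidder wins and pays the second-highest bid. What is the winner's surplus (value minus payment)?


Step 1: Sort bids in descending order: 463, 362, 330, 206
Step 2: The winning bid is the highest: 463
Step 3: The payment equals the second-highest bid: 362
Step 4: Surplus = winner's bid - payment = 463 - 362 = 101

101


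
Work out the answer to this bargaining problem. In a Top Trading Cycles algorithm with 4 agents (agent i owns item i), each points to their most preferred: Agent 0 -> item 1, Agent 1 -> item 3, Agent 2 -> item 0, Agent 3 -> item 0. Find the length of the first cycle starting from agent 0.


Step 1: Trace the pointer graph from agent 0: 0 -> 1 -> 3 -> 0
Step 2: A cycle is detected when we revisit agent 0
Step 3: The cycle is: 0 -> 1 -> 3 -> 0
Step 4: Cycle length = 3

3


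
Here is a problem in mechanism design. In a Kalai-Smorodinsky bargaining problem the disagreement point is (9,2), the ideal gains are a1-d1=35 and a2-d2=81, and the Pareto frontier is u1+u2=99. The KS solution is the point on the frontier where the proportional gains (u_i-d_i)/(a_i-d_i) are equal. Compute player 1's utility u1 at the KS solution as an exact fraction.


Step 1: At the KS point, (u1-d1)/r1 = (u2-d2)/r2 = t and u1+u2 = 99
Step 2: u1 = d1 + r1*t and u2 = d2 + r2*t, so (d1 + r1*t) + (d2 + r2*t) = 99
Step 3: t = (99 - 9 - 2)/(35 + 81) = 88/116 = 22/29
Step 4: u1 = d1 + r1*t = 9 + 35 * 22/29 = 1031/29
Step 5: (Check: u2 = d2 + r2*t = 1840/29; u1+u2 = 1031/29 + 1840/29 = 99, on the frontier.)

1031/29


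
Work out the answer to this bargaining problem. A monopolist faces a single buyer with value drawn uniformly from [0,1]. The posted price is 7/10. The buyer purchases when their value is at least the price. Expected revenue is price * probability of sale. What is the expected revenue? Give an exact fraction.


Step 1: Posted price r = 7/10, value support [0,1]
Step 2: P(v >= r) = (1 - 7/10)/1 = 3/10
Step 3: Expected revenue = r * P(v >= r) = 7/10 * 3/10
Step 4: Revenue = 21/100

21/100


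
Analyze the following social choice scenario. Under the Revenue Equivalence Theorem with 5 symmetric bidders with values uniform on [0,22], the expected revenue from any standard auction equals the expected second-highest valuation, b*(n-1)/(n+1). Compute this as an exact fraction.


Step 1: By Revenue Equivalence, expected revenue = b*(n-1)/(n+1)
Step 2: Substituting n = 5, b = 22
Step 3: Revenue = 22*(5-1)/(5+1) = 22*4/6
Step 4: Revenue = 88/6 = 44/3

44/3


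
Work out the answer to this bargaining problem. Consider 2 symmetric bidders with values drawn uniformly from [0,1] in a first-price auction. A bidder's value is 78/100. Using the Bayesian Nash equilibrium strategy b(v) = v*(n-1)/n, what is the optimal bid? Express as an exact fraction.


Step 1: The symmetric BNE bidding function is b(v) = v * (n-1) / n
Step 2: Substitute v = 39/50 and n = 2
Step 3: b = 39/50 * 1/2
Step 4: b = 39/100

39/100


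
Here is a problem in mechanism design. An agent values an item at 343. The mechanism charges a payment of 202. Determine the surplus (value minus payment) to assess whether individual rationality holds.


Step 1: Surplus = value - payment = 343 - 202 = 141
Step 2: IR is satisfied (surplus >= 0)

141


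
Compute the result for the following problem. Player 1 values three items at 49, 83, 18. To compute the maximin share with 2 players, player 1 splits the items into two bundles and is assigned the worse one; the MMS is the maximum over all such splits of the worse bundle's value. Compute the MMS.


Step 1: Item values = 49, 83, 18
Step 2: Enumerate all 2-bundle partitions and take the smaller bundle:
  Partition 1: {49} vs {83,18} -> bundles 49, 101; min = 49
  Partition 2: {83} vs {49,18} -> bundles 83, 67; min = 67
  Partition 3: {18} vs {49,83} -> bundles 18, 132; min = 18
Step 3: MMS = max(49, 67, 18) = 67

67


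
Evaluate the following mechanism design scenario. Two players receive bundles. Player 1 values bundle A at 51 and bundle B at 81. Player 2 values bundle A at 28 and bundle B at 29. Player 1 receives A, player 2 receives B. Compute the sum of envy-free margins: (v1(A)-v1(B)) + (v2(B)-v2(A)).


Step 1: Player 1's margin = v1(A) - v1(B) = 51 - 81 = -30
Step 2: Player 2's margin = v2(B) - v2(A) = 29 - 28 = 1
Step 3: Total margin = -30 + 1 = -29

-29


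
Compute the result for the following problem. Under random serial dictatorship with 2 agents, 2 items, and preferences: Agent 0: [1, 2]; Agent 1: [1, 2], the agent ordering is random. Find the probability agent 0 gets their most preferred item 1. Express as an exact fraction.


Step 1: Agent 0 wants item 1
Step 2: There are 2 possible orderings of agents
Step 3: In 1 orderings, agent 0 gets item 1
Step 4: Probability = 1/2

1/2


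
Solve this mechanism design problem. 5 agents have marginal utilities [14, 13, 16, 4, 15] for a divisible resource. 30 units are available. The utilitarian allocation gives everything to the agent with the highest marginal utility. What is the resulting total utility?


Step 1: The marginal utilities are [14, 13, 16, 4, 15]
Step 2: The highest marginal utility is 16
Step 3: All 30 units go to that agent
Step 4: Total utility = 16 * 30 = 480

480


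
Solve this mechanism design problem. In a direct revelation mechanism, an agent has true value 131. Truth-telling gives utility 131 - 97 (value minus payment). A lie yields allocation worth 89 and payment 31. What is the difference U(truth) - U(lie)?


Step 1: U(truth) = value - payment = 131 - 97 = 34
Step 2: U(lie) = allocation - payment = 89 - 31 = 58
Step 3: IC gap = 34 - 58 = -24

-24


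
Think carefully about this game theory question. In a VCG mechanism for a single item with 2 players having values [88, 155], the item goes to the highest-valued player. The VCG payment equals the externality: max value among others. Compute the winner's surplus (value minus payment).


Step 1: The winner is the agent with the highest value: agent 1 with value 155
Step 2: Values of other agents: [88]
Step 3: VCG payment = max of others' values = 88
Step 4: Surplus = 155 - 88 = 67

67


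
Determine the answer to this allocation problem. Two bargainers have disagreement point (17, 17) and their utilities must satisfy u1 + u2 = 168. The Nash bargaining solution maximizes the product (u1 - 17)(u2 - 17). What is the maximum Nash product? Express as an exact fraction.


Step 1: The Nash solution splits surplus symmetrically above the disagreement point
Step 2: u1 = (total + d1 - d2)/2 = (168 + 17 - 17)/2 = 84
Step 3: u2 = (total - d1 + d2)/2 = (168 - 17 + 17)/2 = 84
Step 4: Nash product = (84 - 17) * (84 - 17)
Step 5: = 67 * 67 = 4489

4489


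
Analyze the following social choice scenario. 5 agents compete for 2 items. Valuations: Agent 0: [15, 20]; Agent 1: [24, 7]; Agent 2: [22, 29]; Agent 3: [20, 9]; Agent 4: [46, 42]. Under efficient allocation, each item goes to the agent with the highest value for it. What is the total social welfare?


Step 1: For each item, find the maximum value among all agents.
Step 2: Item 0 -> Agent 4 (value 46)
Step 3: Item 1 -> Agent 4 (value 42)
Step 4: Total welfare = 46 + 42 = 88

88


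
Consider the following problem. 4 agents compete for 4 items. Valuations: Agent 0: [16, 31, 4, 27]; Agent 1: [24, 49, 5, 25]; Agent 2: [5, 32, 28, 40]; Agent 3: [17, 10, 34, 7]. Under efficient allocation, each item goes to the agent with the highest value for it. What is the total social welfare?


Step 1: For each item, find the maximum value among all agents.
Step 2: Item 0 -> Agent 1 (value 24)
Step 3: Item 1 -> Agent 1 (value 49)
Step 4: Item 2 -> Agent 3 (value 34)
Step 5: Item 3 -> Agent 2 (value 40)
Step 6: Total welfare = 24 + 49 + 34 + 40 = 147

147


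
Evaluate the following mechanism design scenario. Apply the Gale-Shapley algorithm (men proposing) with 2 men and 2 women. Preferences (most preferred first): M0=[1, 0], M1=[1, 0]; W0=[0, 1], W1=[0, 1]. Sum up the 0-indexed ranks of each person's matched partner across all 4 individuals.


Step 1: Run Gale-Shapley (men propose, women hold best offer):
  M0 proposes to W1; she accepts
  M1 proposes to W1; rejected
  M1 proposes to W0; she accepts
Step 2: Final matching: W0-M1, W1-M0
Step 3: 0-indexed ranks (man's rank of his match, then woman's): 1 + 1 + 0 + 0
Step 4: Total rank sum = 2

2


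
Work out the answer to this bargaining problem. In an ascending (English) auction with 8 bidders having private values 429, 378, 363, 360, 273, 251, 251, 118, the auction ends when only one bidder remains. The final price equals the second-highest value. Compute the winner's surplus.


Step 1: Identify the highest value: 429
Step 2: Identify the second-highest value: 378
Step 3: The final price = second-highest value = 378
Step 4: Surplus = 429 - 378 = 51

51


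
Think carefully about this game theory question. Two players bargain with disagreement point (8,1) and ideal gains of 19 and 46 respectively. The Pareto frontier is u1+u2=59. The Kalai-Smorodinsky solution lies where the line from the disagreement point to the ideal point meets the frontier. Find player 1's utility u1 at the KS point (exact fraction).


Step 1: At the KS point, (u1-d1)/r1 = (u2-d2)/r2 = t and u1+u2 = 59
Step 2: u1 = d1 + r1*t and u2 = d2 + r2*t, so (d1 + r1*t) + (d2 + r2*t) = 59
Step 3: t = (59 - 8 - 1)/(19 + 46) = 50/65 = 10/13
Step 4: u1 = d1 + r1*t = 8 + 19 * 10/13 = 294/13
Step 5: (Check: u2 = d2 + r2*t = 473/13; u1+u2 = 294/13 + 473/13 = 59, on the frontier.)

294/13


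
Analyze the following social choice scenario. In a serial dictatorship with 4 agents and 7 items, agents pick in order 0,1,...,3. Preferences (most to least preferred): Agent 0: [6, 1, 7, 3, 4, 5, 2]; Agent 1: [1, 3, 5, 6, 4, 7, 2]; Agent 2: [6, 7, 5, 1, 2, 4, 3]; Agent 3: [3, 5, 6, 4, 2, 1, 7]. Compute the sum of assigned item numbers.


Step 1: Agent 0 picks item 6
Step 2: Agent 1 picks item 1
Step 3: Agent 2 picks item 7
Step 4: Agent 3 picks item 3
Step 5: Sum = 6 + 1 + 7 + 3 = 17

17


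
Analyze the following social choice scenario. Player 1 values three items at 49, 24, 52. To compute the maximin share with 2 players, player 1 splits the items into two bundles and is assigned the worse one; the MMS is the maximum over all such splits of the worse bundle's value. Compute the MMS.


Step 1: Item values = 49, 24, 52
Step 2: Enumerate all 2-bundle partitions and take the smaller bundle:
  Partition 1: {49} vs {24,52} -> bundles 49, 76; min = 49
  Partition 2: {24} vs {49,52} -> bundles 24, 101; min = 24
  Partition 3: {52} vs {49,24} -> bundles 52, 73; min = 52
Step 3: MMS = max(49, 24, 52) = 52

52


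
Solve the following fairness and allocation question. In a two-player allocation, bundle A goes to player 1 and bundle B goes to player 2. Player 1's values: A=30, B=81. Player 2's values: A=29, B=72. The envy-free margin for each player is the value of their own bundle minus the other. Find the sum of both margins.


Step 1: Player 1's margin = v1(A) - v1(B) = 30 - 81 = -51
Step 2: Player 2's margin = v2(B) - v2(A) = 72 - 29 = 43
Step 3: Total margin = -51 + 43 = -8

-8


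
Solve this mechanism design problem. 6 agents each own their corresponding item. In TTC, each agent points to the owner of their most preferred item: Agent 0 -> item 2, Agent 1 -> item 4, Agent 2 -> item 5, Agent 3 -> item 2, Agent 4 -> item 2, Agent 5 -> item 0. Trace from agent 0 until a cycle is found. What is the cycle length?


Step 1: Trace the pointer graph from agent 0: 0 -> 2 -> 5 -> 0
Step 2: A cycle is detected when we revisit agent 0
Step 3: The cycle is: 0 -> 2 -> 5 -> 0
Step 4: Cycle length = 3

3


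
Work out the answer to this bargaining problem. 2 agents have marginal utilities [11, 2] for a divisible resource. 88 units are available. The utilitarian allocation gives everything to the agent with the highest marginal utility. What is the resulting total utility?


Step 1: The marginal utilities are [11, 2]
Step 2: The highest marginal utility is 11
Step 3: All 88 units go to that agent
Step 4: Total utility = 11 * 88 = 968

968


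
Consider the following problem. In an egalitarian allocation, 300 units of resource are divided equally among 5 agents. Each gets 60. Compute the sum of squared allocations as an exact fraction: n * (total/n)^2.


Step 1: Each agent's share = 300/5 = 60
Step 2: Square of each share = (60)^2 = 3600
Step 3: Sum of squares = 5 * 3600 = 18000

18000


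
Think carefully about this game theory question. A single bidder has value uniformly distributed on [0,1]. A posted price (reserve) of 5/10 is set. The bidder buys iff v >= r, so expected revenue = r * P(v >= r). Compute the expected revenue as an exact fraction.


Step 1: Posted price r = 1/2, value support [0,1]
Step 2: P(v >= r) = (1 - 1/2)/1 = 1/2
Step 3: Expected revenue = r * P(v >= r) = 1/2 * 1/2
Step 4: Revenue = 1/4

1/4


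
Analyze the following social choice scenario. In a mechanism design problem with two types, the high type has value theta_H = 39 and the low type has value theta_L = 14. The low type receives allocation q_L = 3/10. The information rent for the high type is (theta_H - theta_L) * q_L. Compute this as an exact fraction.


Step 1: theta_H - theta_L = 39 - 14 = 25
Step 2: Information rent = (theta_H - theta_L) * q_L
Step 3: = 25 * 3/10
Step 4: = 15/2

15/2


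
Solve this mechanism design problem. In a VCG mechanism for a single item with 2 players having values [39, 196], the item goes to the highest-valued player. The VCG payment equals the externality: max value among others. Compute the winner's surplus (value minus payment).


Step 1: The winner is the agent with the highest value: agent 1 with value 196
Step 2: Values of other agents: [39]
Step 3: VCG payment = max of others' values = 39
Step 4: Surplus = 196 - 39 = 157

157


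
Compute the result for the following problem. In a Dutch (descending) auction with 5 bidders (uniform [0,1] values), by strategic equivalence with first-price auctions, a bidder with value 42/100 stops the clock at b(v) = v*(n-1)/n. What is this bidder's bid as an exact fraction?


Step 1: Dutch auctions are strategically equivalent to first-price auctions
Step 2: The equilibrium bid is b(v) = v*(n-1)/n
Step 3: b = 21/50 * 4/5
Step 4: b = 42/125

42/125


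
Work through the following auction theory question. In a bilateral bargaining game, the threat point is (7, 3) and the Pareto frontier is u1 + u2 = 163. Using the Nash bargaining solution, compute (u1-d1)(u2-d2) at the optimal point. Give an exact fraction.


Step 1: The Nash solution splits surplus symmetrically above the disagreement point
Step 2: u1 = (total + d1 - d2)/2 = (163 + 7 - 3)/2 = 167/2
Step 3: u2 = (total - d1 + d2)/2 = (163 - 7 + 3)/2 = 159/2
Step 4: Nash product = (167/2 - 7) * (159/2 - 3)
Step 5: = 153/2 * 153/2 = 23409/4

23409/4
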